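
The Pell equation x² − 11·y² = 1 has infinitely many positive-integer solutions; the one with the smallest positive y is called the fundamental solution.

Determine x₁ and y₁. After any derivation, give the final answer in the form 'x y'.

√11 → a₀=3, period (3,6); ℓ=2 even so k=1
step 0: (3, 1)  from 3·(1,0) + (0,1)
step 1: (10, 3)  from 3·(3,1) + (1,0)
fundamental: x₁=10, y₁=3  (since 100 − 11·9 = 1)

10 3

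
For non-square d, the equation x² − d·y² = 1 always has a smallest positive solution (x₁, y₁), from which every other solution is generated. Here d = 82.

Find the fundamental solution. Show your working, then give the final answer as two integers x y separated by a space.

163 18

√82 → a₀=9, period (18); ℓ=1 odd so k=1
i=0: a=9 ⇒ p=9, q=1
i=1: a=18 ⇒ p=163, q=18
fundamental: x₁=163, y₁=18  (since 26569 − 82·324 = 1)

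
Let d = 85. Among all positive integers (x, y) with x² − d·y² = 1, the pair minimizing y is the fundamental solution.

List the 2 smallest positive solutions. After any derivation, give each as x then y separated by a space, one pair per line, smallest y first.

285769 30996
163327842721 17715391848

d=85: √d = [9; 4,1,1,4,18] (ℓ=5, odd), read p_9/q_9
a_0=9:  p_0=9·1+0=9,  q_0=9·0+1=1
a_1=4:  p_1=4·9+1=37,  q_1=4·1+0=4
…
a_3=1:  p_3=1·46+37=83,  q_3=1·5+4=9
a_4=4:  p_4=4·83+46=378,  q_4=4·9+5=41
…
a_7=1:  p_7=1·27926+6887=34813,  q_7=1·3029+747=3776
a_8=1:  p_8=1·34813+27926=62739,  q_8=1·3776+3029=6805
a_9=4:  p_9=4·62739+34813=285769,  q_9=4·6805+3776=30996
fundamental: x₁=285769, y₁=30996  (since 81663921361 − 85·960752016 = 1)
(285769+30996√85)^2 = 163327842721 + 17715391848√85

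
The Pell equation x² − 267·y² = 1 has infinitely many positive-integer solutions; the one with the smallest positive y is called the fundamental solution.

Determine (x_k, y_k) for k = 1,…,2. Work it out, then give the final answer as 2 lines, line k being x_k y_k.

√267 = [16; 2,1,15,1,2,32, …], period ℓ=6 (even) → k=5
a_0=16:  p_0=16·1+0=16,  q_0=16·0+1=1
a_1=2:  p_1=2·16+1=33,  q_1=2·1+0=2
…
a_4=1:  p_4=1·768+49=817,  q_4=1·47+3=50
a_5=2:  p_5=2·817+768=2402,  q_5=2·50+47=147
fundamental: x₁=2402, y₁=147  (since 5769604 − 267·21609 = 1)
(x_2, y_2) = (2402·2402 + 267·147·147, 2402·147 + 147·2402) = (11539207, 706188)

2402 147
11539207 706188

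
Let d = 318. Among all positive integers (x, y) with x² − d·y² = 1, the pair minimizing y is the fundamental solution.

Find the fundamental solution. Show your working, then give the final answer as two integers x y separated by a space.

107 6

√318 → a₀=17, period (1,4,1,34); ℓ=4 even so k=3
a_0=17:  p_0=17·1+0=17,  q_0=17·0+1=1
…
a_2=4:  p_2=4·18+17=89,  q_2=4·1+1=5
a_3=1:  p_3=1·89+18=107,  q_3=1·5+1=6
fundamental: x₁=107, y₁=6  (since 11449 − 318·36 = 1)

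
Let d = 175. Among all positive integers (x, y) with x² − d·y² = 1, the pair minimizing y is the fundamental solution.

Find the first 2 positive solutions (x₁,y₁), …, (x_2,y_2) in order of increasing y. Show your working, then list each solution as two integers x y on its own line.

d=175: √d = [13; 4,2,1,2,4,26] (ℓ=6, even), read p_5/q_5
step 0: (13, 1)  from 13·(1,0) + (0,1)
…
step 4: (463, 35)  from 2·(172,13) + (119,9)
step 5: (2024, 153)  from 4·(463,35) + (172,13)
fundamental: x₁=2024, y₁=153  (since 4096576 − 175·23409 = 1)
k=2:  x_2 = 2024·2024+175·153·153 = 8193151,  y_2 = 2024·153+153·2024 = 619344

2024 153
8193151 619344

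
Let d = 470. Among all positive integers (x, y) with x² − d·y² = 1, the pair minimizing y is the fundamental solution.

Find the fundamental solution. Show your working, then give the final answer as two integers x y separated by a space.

1691 78

√470 → a₀=21, period (1,2,8,2,1,42); ℓ=6 even so k=5
a_0=21:  p_0=21·1+0=21,  q_0=21·0+1=1
a_1=1:  p_1=1·21+1=22,  q_1=1·1+0=1
…
a_3=8:  p_3=8·65+22=542,  q_3=8·3+1=25
a_4=2:  p_4=2·542+65=1149,  q_4=2·25+3=53
a_5=1:  p_5=1·1149+542=1691,  q_5=1·53+25=78
(x₁, y₁) = (1691, 78);  1691² − 470·78² = 1 ✓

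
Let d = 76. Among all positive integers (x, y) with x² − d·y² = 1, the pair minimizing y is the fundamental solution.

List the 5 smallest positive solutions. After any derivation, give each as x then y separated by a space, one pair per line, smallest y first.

57799 6630
6681448801 766414740
772362118440199 88596011107890
89283516160768675201 10241521691283453480
10320995900380175197444999 1183899424380388644273150

√76 = [8; 1,2,1,1,5,4,5,1,1,2,1,16, …], period ℓ=12 (even) → k=11
step 0: (8, 1)  from 8·(1,0) + (0,1)
step 1: (9, 1)  from 1·(8,1) + (1,0)
step 2: (26, 3)  from 2·(9,1) + (8,1)
…
step 4: (61, 7)  from 1·(35,4) + (26,3)
step 5: (340, 39)  from 5·(61,7) + (35,4)
…
step 8: (8866, 1017)  from 1·(7445,854) + (1421,163)
step 9: (16311, 1871)  from 1·(8866,1017) + (7445,854)
step 10: (41488, 4759)  from 2·(16311,1871) + (8866,1017)
step 11: (57799, 6630)  from 1·(41488,4759) + (16311,1871)
(x₁, y₁) = (57799, 6630);  57799² − 76·6630² = 1 ✓
n=2: (57799,6630)∘(57799,6630) = (57799·57799+76·6630·6630, 57799·6630+6630·57799) = (6681448801,766414740)
n=3: (6681448801,766414740)∘(57799,6630) = (57799·6681448801+76·6630·766414740, 57799·766414740+6630·6681448801) = (772362118440199,88596011107890)
n=4: (772362118440199,88596011107890)∘(57799,6630) = (57799·772362118440199+76·6630·88596011107890, 57799·88596011107890+6630·772362118440199) = (89283516160768675201,10241521691283453480)
n=5: (89283516160768675201,10241521691283453480)∘(57799,6630) = (57799·89283516160768675201+76·6630·10241521691283453480, 57799·10241521691283453480+6630·89283516160768675201) = (10320995900380175197444999,1183899424380388644273150)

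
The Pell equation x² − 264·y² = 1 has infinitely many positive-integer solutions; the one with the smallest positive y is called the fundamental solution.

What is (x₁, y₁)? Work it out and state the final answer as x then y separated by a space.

65 4

√264 = [16; 4,32, …], period ℓ=2 (even) → k=1
i=0: a=16 ⇒ p=16, q=1
i=1: a=4 ⇒ p=65, q=4
(x₁, y₁) = (65, 4);  65² − 264·4² = 1 ✓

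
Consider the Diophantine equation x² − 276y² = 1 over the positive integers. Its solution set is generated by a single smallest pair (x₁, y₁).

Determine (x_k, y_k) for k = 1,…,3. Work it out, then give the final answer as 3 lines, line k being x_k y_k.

d=276: √d = [16; 1,1,1,1,2,2,2,1,1,1,1,32] (ℓ=12, even), read p_11/q_11
i=0: a=16 ⇒ p=16, q=1
…
i=3: a=1 ⇒ p=50, q=3
…
i=5: a=2 ⇒ p=216, q=13
…
i=10: a=1 ⇒ p=4768, q=287
i=11: a=1 ⇒ p=7775, q=468
(x₁, y₁) = (7775, 468);  7775² − 276·468² = 1 ✓
k=2:  x_2 = 7775·7775+276·468·468 = 120901249,  y_2 = 7775·468+468·7775 = 7277400
k=3:  x_3 = 7775·120901249+276·468·7277400 = 1880014414175,  y_3 = 7775·7277400+468·120901249 = 113163569532

7775 468
120901249 7277400
1880014414175 113163569532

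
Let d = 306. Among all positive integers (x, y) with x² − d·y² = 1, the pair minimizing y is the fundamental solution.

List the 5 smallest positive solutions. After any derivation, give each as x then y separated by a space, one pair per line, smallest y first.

35 2
2449 140
171395 9798
11995201 685720
839492675 47990602

[17; 2,34] for √306; ℓ=2 ⇒ convergent index 1
a_0=17:  p_0=17·1+0=17,  q_0=17·0+1=1
a_1=2:  p_1=2·17+1=35,  q_1=2·1+0=2
fundamental: x₁=35, y₁=2  (since 1225 − 306·4 = 1)
(35+2√306)^2 = 2449 + 140√306
(35+2√306)^3 = 171395 + 9798√306
(35+2√306)^4 = 11995201 + 685720√306
(35+2√306)^5 = 839492675 + 47990602√306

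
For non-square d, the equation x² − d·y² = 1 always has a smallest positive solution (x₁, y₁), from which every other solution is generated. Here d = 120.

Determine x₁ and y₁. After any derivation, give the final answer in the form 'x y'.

√120 → a₀=10, period (1,20); ℓ=2 even so k=1
step 0: (10, 1)  from 10·(1,0) + (0,1)
step 1: (11, 1)  from 1·(10,1) + (1,0)
fundamental: x₁=11, y₁=1  (since 121 − 120·1 = 1)

11 1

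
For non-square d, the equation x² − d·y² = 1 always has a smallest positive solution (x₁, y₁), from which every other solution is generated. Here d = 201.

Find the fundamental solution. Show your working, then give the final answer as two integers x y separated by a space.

515095 36332

√201 = [14; 5,1,1,1,2,…,1,5,28, …], period ℓ=14 (even) → k=13
k=0  a_k=14  p_k/q_k = 14/1
k=1  a_k=5  p_k/q_k = 71/5
…
k=3  a_k=1  p_k/q_k = 156/11
k=4  a_k=1  p_k/q_k = 241/17
…
k=7  a_k=8  p_k/q_k = 7670/541
…
k=9  a_k=2  p_k/q_k = 24768/1747
k=10  a_k=1  p_k/q_k = 33317/2350
…
k=12  a_k=1  p_k/q_k = 91402/6447
k=13  a_k=5  p_k/q_k = 515095/36332
(x₁, y₁) = (515095, 36332);  515095² − 201·36332² = 1 ✓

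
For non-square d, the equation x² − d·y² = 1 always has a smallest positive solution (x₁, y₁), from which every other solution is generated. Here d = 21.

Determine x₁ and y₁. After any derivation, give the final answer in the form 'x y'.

55 12

√21 → a₀=4, period (1,1,2,1,1,8); ℓ=6 even so k=5
k=0  a_k=4  p_k/q_k = 4/1
…
k=3  a_k=2  p_k/q_k = 23/5
k=4  a_k=1  p_k/q_k = 32/7
k=5  a_k=1  p_k/q_k = 55/12
(x₁, y₁) = (55, 12);  55² − 21·12² = 1 ✓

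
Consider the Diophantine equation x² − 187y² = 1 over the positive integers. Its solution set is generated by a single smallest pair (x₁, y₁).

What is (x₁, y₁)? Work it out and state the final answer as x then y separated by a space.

d=187: √d = [13; 1,2,13,2,1,26] (ℓ=6, even), read p_5/q_5
step 0: (13, 1)  from 13·(1,0) + (0,1)
step 1: (14, 1)  from 1·(13,1) + (1,0)
step 2: (41, 3)  from 2·(14,1) + (13,1)
step 3: (547, 40)  from 13·(41,3) + (14,1)
step 4: (1135, 83)  from 2·(547,40) + (41,3)
step 5: (1682, 123)  from 1·(1135,83) + (547,40)
(x₁, y₁) = (1682, 123);  1682² − 187·123² = 1 ✓

1682 123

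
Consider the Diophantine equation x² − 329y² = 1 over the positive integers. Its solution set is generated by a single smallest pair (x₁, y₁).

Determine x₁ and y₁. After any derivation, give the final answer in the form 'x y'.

d=329: √d = [18; 7,4,2,1,1,4,1,1,2,4,7,36] (ℓ=12, even), read p_11/q_11
k=0  a_k=18  p_k/q_k = 18/1
…
k=2  a_k=4  p_k/q_k = 526/29
k=3  a_k=2  p_k/q_k = 1179/65
…
k=7  a_k=1  p_k/q_k = 16125/889
…
k=10  a_k=4  p_k/q_k = 328794/18127
k=11  a_k=7  p_k/q_k = 2376415/131016
→ (2376415, 131016).  Check: 2376415²=5647348252225, 329·131016²=5647348252224, difference 1.

2376415 131016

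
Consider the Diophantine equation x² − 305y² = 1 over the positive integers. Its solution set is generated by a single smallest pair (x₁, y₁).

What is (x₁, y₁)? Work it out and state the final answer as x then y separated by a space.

489 28

√305 → a₀=17, period (2,6,2,34); ℓ=4 even so k=3
k=0  a_k=17  p_k/q_k = 17/1
k=1  a_k=2  p_k/q_k = 35/2
k=2  a_k=6  p_k/q_k = 227/13
k=3  a_k=2  p_k/q_k = 489/28
fundamental: x₁=489, y₁=28  (since 239121 − 305·784 = 1)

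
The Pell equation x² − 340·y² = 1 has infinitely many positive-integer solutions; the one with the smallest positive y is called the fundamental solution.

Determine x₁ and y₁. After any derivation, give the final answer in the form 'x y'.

√340 = [18; 2,3,1,1,1,…,3,2,36, …], period ℓ=14 (even) → k=13
i=0: a=18 ⇒ p=18, q=1
…
i=2: a=3 ⇒ p=129, q=7
i=3: a=1 ⇒ p=166, q=9
…
i=5: a=1 ⇒ p=461, q=25
…
i=7: a=8 ⇒ p=6509, q=353
…
i=9: a=1 ⇒ p=13774, q=747
i=10: a=1 ⇒ p=21039, q=1141
…
i=12: a=3 ⇒ p=125478, q=6805
i=13: a=2 ⇒ p=285769, q=15498
(x₁, y₁) = (285769, 15498);  285769² − 340·15498² = 1 ✓

285769 15498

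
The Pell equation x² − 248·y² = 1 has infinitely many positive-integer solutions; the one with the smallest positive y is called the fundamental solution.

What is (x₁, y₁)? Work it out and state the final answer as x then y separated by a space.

63 4

[15; 1,2,1,30] for √248; ℓ=4 ⇒ convergent index 3
a_0=15:  p_0=15·1+0=15,  q_0=15·0+1=1
a_1=1:  p_1=1·15+1=16,  q_1=1·1+0=1
a_2=2:  p_2=2·16+15=47,  q_2=2·1+1=3
a_3=1:  p_3=1·47+16=63,  q_3=1·3+1=4
fundamental: x₁=63, y₁=4  (since 3969 − 248·16 = 1)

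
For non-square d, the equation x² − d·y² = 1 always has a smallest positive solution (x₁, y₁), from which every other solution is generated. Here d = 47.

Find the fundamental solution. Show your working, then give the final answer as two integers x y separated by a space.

48 7

√47 → a₀=6, period (1,5,1,12); ℓ=4 even so k=3
i=0: a=6 ⇒ p=6, q=1
…
i=2: a=5 ⇒ p=41, q=6
i=3: a=1 ⇒ p=48, q=7
(x₁, y₁) = (48, 7);  48² − 47·7² = 1 ✓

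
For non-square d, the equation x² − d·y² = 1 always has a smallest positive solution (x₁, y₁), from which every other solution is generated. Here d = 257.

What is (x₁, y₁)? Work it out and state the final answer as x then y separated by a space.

√257 → a₀=16, period (32); ℓ=1 odd so k=1
a_0=16:  p_0=16·1+0=16,  q_0=16·0+1=1
a_1=32:  p_1=32·16+1=513,  q_1=32·1+0=32
fundamental: x₁=513, y₁=32  (since 263169 − 257·1024 = 1)

513 32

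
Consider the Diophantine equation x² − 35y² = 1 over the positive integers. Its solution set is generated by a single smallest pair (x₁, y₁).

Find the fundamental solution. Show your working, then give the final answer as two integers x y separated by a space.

√35 → a₀=5, period (1,10); ℓ=2 even so k=1
i=0: a=5 ⇒ p=5, q=1
i=1: a=1 ⇒ p=6, q=1
fundamental: x₁=6, y₁=1  (since 36 − 35·1 = 1)

6 1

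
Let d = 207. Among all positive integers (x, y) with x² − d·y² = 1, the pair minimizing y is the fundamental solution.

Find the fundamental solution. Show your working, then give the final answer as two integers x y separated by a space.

1151 80

√207 → a₀=14, period (2,1,1,2,1,1,2,28); ℓ=8 even so k=7
a_0=14:  p_0=14·1+0=14,  q_0=14·0+1=1
a_1=2:  p_1=2·14+1=29,  q_1=2·1+0=2
a_2=1:  p_2=1·29+14=43,  q_2=1·2+1=3
a_3=1:  p_3=1·43+29=72,  q_3=1·3+2=5
a_4=2:  p_4=2·72+43=187,  q_4=2·5+3=13
a_5=1:  p_5=1·187+72=259,  q_5=1·13+5=18
a_6=1:  p_6=1·259+187=446,  q_6=1·18+13=31
a_7=2:  p_7=2·446+259=1151,  q_7=2·31+18=80
fundamental: x₁=1151, y₁=80  (since 1324801 − 207·6400 = 1)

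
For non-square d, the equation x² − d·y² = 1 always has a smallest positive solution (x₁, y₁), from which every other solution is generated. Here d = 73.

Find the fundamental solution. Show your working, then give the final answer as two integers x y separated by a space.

2281249 267000

[8; 1,1,5,5,1,1,16] for √73; ℓ=7 ⇒ convergent index 13
a_0=8:  p_0=8·1+0=8,  q_0=8·0+1=1
…
a_5=1:  p_5=1·487+94=581,  q_5=1·57+11=68
a_6=1:  p_6=1·581+487=1068,  q_6=1·68+57=125
…
a_8=1:  p_8=1·17669+1068=18737,  q_8=1·2068+125=2193
…
a_10=5:  p_10=5·36406+18737=200767,  q_10=5·4261+2193=23498
…
a_12=1:  p_12=1·1040241+200767=1241008,  q_12=1·121751+23498=145249
a_13=1:  p_13=1·1241008+1040241=2281249,  q_13=1·145249+121751=267000
fundamental: x₁=2281249, y₁=267000  (since 5204097000001 − 73·71289000000 = 1)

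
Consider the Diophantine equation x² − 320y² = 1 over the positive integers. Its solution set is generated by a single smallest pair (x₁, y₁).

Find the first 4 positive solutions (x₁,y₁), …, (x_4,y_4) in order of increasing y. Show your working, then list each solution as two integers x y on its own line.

161 9
51841 2898
16692641 933147
5374978561 300470436

d=320: √d = [17; 1,7,1,34] (ℓ=4, even), read p_3/q_3
i=0: a=17 ⇒ p=17, q=1
i=1: a=1 ⇒ p=18, q=1
i=2: a=7 ⇒ p=143, q=8
i=3: a=1 ⇒ p=161, q=9
fundamental: x₁=161, y₁=9  (since 25921 − 320·81 = 1)
(161+9√320)^2 = 51841 + 2898√320
(161+9√320)^3 = 16692641 + 933147√320
(161+9√320)^4 = 5374978561 + 300470436√320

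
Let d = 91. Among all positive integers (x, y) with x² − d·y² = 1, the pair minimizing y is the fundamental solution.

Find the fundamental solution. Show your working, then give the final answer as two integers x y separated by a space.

1574 165

[9; 1,1,5,1,5,1,1,18] for √91; ℓ=8 ⇒ convergent index 7
step 0: (9, 1)  from 9·(1,0) + (0,1)
step 1: (10, 1)  from 1·(9,1) + (1,0)
step 2: (19, 2)  from 1·(10,1) + (9,1)
…
step 4: (124, 13)  from 1·(105,11) + (19,2)
…
step 6: (849, 89)  from 1·(725,76) + (124,13)
step 7: (1574, 165)  from 1·(849,89) + (725,76)
(x₁, y₁) = (1574, 165);  1574² − 91·165² = 1 ✓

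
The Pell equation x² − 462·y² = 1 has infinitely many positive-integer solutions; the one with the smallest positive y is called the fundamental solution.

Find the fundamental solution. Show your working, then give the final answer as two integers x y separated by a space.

43 2

√462 → a₀=21, period (2,42); ℓ=2 even so k=1
a_0=21:  p_0=21·1+0=21,  q_0=21·0+1=1
a_1=2:  p_1=2·21+1=43,  q_1=2·1+0=2
fundamental: x₁=43, y₁=2  (since 1849 − 462·4 = 1)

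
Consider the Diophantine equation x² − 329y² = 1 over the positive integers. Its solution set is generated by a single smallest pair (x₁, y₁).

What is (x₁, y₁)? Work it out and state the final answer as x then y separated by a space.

√329 = [18; 7,4,2,1,1,4,1,1,2,4,7,36, …], period ℓ=12 (even) → k=11
i=0: a=18 ⇒ p=18, q=1
i=1: a=7 ⇒ p=127, q=7
i=2: a=4 ⇒ p=526, q=29
…
i=5: a=1 ⇒ p=2884, q=159
i=6: a=4 ⇒ p=13241, q=730
…
i=10: a=4 ⇒ p=328794, q=18127
i=11: a=7 ⇒ p=2376415, q=131016
fundamental: x₁=2376415, y₁=131016  (since 5647348252225 − 329·17165192256 = 1)

2376415 131016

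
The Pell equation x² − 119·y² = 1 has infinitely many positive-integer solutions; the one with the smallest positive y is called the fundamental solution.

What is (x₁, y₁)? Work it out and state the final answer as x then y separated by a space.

120 11

d=119: √d = [10; 1,9,1,20] (ℓ=4, even), read p_3/q_3
k=0  a_k=10  p_k/q_k = 10/1
…
k=2  a_k=9  p_k/q_k = 109/10
k=3  a_k=1  p_k/q_k = 120/11
fundamental: x₁=120, y₁=11  (since 14400 − 119·121 = 1)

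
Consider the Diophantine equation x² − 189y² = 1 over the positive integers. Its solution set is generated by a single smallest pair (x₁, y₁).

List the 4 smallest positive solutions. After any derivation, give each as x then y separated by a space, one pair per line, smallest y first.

d=189: √d = [13; 1,2,1,26] (ℓ=4, even), read p_3/q_3
i=0: a=13 ⇒ p=13, q=1
…
i=2: a=2 ⇒ p=41, q=3
i=3: a=1 ⇒ p=55, q=4
fundamental: x₁=55, y₁=4  (since 3025 − 189·16 = 1)
(55+4√189)^2 = 6049 + 440√189
(55+4√189)^3 = 665335 + 48396√189
(55+4√189)^4 = 73180801 + 5323120√189

55 4
6049 440
665335 48396
73180801 5323120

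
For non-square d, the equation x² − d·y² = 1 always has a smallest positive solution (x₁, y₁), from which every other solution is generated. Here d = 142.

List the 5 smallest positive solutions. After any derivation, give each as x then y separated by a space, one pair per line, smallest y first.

143 12
40897 3432
11696399 981540
3345129217 280717008
956695259663 80284082748

d=142: √d = [11; 1,10,1,22] (ℓ=4, even), read p_3/q_3
i=0: a=11 ⇒ p=11, q=1
i=1: a=1 ⇒ p=12, q=1
i=2: a=10 ⇒ p=131, q=11
i=3: a=1 ⇒ p=143, q=12
→ (143, 12).  Check: 143²=20449, 142·12²=20448, difference 1.
k=2:  x_2 = 143·143+142·12·12 = 40897,  y_2 = 143·12+12·143 = 3432
k=3:  x_3 = 143·40897+142·12·3432 = 11696399,  y_3 = 143·3432+12·40897 = 981540
k=4:  x_4 = 143·11696399+142·12·981540 = 3345129217,  y_4 = 143·981540+12·11696399 = 280717008
k=5:  x_5 = 143·3345129217+142·12·280717008 = 956695259663,  y_5 = 143·280717008+12·3345129217 = 80284082748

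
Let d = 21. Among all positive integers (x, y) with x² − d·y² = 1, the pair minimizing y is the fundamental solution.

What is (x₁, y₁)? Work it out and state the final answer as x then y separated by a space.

√21 = [4; 1,1,2,1,1,8, …], period ℓ=6 (even) → k=5
i=0: a=4 ⇒ p=4, q=1
…
i=4: a=1 ⇒ p=32, q=7
i=5: a=1 ⇒ p=55, q=12
→ (55, 12).  Check: 55²=3025, 21·12²=3024, difference 1.

55 12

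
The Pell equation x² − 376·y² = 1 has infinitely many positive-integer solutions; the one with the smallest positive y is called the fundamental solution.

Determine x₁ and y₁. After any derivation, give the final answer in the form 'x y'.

2143295 110532

d=376: √d = [19; 2,1,1,3,1,…,1,2,38] (ℓ=16, even), read p_15/q_15
step 0: (19, 1)  from 19·(1,0) + (0,1)
…
step 5: (446, 23)  from 1·(349,18) + (97,5)
…
step 7: (2928, 151)  from 2·(1241,64) + (446,23)
step 8: (12953, 668)  from 4·(2928,151) + (1241,64)
step 9: (28834, 1487)  from 2·(12953,668) + (2928,151)
…
step 14: (837427, 43187)  from 1·(468441,24158) + (368986,19029)
step 15: (2143295, 110532)  from 2·(837427,43187) + (468441,24158)
fundamental: x₁=2143295, y₁=110532  (since 4593713457025 − 376·12217323024 = 1)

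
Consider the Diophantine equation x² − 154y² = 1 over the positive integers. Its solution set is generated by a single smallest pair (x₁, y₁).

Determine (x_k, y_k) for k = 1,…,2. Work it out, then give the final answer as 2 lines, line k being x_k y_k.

21295 1716
906954049 73084440

√154 → a₀=12, period (2,2,3,1,2,1,3,2,2,24); ℓ=10 even so k=9
a_0=12:  p_0=12·1+0=12,  q_0=12·0+1=1
a_1=2:  p_1=2·12+1=25,  q_1=2·1+0=2
a_2=2:  p_2=2·25+12=62,  q_2=2·2+1=5
a_3=3:  p_3=3·62+25=211,  q_3=3·5+2=17
…
a_5=2:  p_5=2·273+211=757,  q_5=2·22+17=61
a_6=1:  p_6=1·757+273=1030,  q_6=1·61+22=83
…
a_8=2:  p_8=2·3847+1030=8724,  q_8=2·310+83=703
a_9=2:  p_9=2·8724+3847=21295,  q_9=2·703+310=1716
fundamental: x₁=21295, y₁=1716  (since 453477025 − 154·2944656 = 1)
k=2:  x_2 = 21295·21295+154·1716·1716 = 906954049,  y_2 = 21295·1716+1716·21295 = 73084440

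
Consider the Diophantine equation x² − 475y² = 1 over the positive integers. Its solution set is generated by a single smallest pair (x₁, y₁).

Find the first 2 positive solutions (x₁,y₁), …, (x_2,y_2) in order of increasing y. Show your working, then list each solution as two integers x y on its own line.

√475 = [21; 1,3,1,6,2,6,1,3,1,42, …], period ℓ=10 (even) → k=9
i=0: a=21 ⇒ p=21, q=1
…
i=7: a=1 ⇒ p=11878, q=545
i=8: a=3 ⇒ p=45921, q=2107
i=9: a=1 ⇒ p=57799, q=2652
→ (57799, 2652).  Check: 57799²=3340724401, 475·2652²=3340724400, difference 1.
n=2: (57799,2652)∘(57799,2652) = (57799·57799+475·2652·2652, 57799·2652+2652·57799) = (6681448801,306565896)

57799 2652
6681448801 306565896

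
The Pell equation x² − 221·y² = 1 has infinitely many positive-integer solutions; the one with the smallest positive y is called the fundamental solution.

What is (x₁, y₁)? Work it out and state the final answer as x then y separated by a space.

1665 112

√221 → a₀=14, period (1,6,2,6,1,28); ℓ=6 even so k=5
k=0  a_k=14  p_k/q_k = 14/1
k=1  a_k=1  p_k/q_k = 15/1
k=2  a_k=6  p_k/q_k = 104/7
k=3  a_k=2  p_k/q_k = 223/15
k=4  a_k=6  p_k/q_k = 1442/97
k=5  a_k=1  p_k/q_k = 1665/112
fundamental: x₁=1665, y₁=112  (since 2772225 − 221·12544 = 1)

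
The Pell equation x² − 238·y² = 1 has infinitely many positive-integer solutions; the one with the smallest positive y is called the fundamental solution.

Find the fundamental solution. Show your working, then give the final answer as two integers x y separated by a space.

11663 756

[15; 2,2,1,14,1,2,2,30] for √238; ℓ=8 ⇒ convergent index 7
step 0: (15, 1)  from 15·(1,0) + (0,1)
…
step 2: (77, 5)  from 2·(31,2) + (15,1)
step 3: (108, 7)  from 1·(77,5) + (31,2)
step 4: (1589, 103)  from 14·(108,7) + (77,5)
step 5: (1697, 110)  from 1·(1589,103) + (108,7)
step 6: (4983, 323)  from 2·(1697,110) + (1589,103)
step 7: (11663, 756)  from 2·(4983,323) + (1697,110)
fundamental: x₁=11663, y₁=756  (since 136025569 − 238·571536 = 1)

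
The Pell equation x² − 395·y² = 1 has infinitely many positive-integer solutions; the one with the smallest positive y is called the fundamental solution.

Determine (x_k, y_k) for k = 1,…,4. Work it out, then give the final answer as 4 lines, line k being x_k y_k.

√395 = [19; 1,6,1,38, …], period ℓ=4 (even) → k=3
a_0=19:  p_0=19·1+0=19,  q_0=19·0+1=1
…
a_2=6:  p_2=6·20+19=139,  q_2=6·1+1=7
a_3=1:  p_3=1·139+20=159,  q_3=1·7+1=8
(x₁, y₁) = (159, 8);  159² − 395·8² = 1 ✓
(x_2, y_2) = (159·159 + 395·8·8, 159·8 + 8·159) = (50561, 2544)
(x_3, y_3) = (159·50561 + 395·8·2544, 159·2544 + 8·50561) = (16078239, 808984)
(x_4, y_4) = (159·16078239 + 395·8·808984, 159·808984 + 8·16078239) = (5112829441, 257254368)

159 8
50561 2544
16078239 808984
5112829441 257254368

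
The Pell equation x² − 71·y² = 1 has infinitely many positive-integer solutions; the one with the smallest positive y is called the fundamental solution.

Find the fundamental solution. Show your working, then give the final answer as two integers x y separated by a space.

3480 413

√71 = [8; 2,2,1,7,1,2,2,16, …], period ℓ=8 (even) → k=7
a_0=8:  p_0=8·1+0=8,  q_0=8·0+1=1
a_1=2:  p_1=2·8+1=17,  q_1=2·1+0=2
a_2=2:  p_2=2·17+8=42,  q_2=2·2+1=5
a_3=1:  p_3=1·42+17=59,  q_3=1·5+2=7
a_4=7:  p_4=7·59+42=455,  q_4=7·7+5=54
a_5=1:  p_5=1·455+59=514,  q_5=1·54+7=61
a_6=2:  p_6=2·514+455=1483,  q_6=2·61+54=176
a_7=2:  p_7=2·1483+514=3480,  q_7=2·176+61=413
→ (3480, 413).  Check: 3480²=12110400, 71·413²=12110399, difference 1.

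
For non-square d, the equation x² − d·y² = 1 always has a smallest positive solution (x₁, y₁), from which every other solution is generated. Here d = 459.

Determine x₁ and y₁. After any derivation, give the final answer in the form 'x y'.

499850 23331

√459 = [21; 2,2,1,4,21,4,1,2,2,42, …], period ℓ=10 (even) → k=9
k=0  a_k=21  p_k/q_k = 21/1
…
k=3  a_k=1  p_k/q_k = 150/7
k=4  a_k=4  p_k/q_k = 707/33
…
k=7  a_k=1  p_k/q_k = 75692/3533
k=8  a_k=2  p_k/q_k = 212079/9899
k=9  a_k=2  p_k/q_k = 499850/23331
→ (499850, 23331).  Check: 499850²=249850022500, 459·23331²=249850022499, difference 1.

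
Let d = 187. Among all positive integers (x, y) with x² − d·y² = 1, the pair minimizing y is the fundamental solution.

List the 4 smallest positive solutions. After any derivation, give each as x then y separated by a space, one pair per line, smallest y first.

1682 123
5658247 413772
19034341226 1391928885
64031518226017 4682448355368

d=187: √d = [13; 1,2,13,2,1,26] (ℓ=6, even), read p_5/q_5
a_0=13:  p_0=13·1+0=13,  q_0=13·0+1=1
a_1=1:  p_1=1·13+1=14,  q_1=1·1+0=1
…
a_3=13:  p_3=13·41+14=547,  q_3=13·3+1=40
a_4=2:  p_4=2·547+41=1135,  q_4=2·40+3=83
a_5=1:  p_5=1·1135+547=1682,  q_5=1·83+40=123
fundamental: x₁=1682, y₁=123  (since 2829124 − 187·15129 = 1)
k=2:  x_2 = 1682·1682+187·123·123 = 5658247,  y_2 = 1682·123+123·1682 = 413772
k=3:  x_3 = 1682·5658247+187·123·413772 = 19034341226,  y_3 = 1682·413772+123·5658247 = 1391928885
k=4:  x_4 = 1682·19034341226+187·123·1391928885 = 64031518226017,  y_4 = 1682·1391928885+123·19034341226 = 4682448355368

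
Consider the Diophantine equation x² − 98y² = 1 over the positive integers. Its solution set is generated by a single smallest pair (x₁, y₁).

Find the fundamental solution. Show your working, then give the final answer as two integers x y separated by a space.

99 10

√98 → a₀=9, period (1,8,1,18); ℓ=4 even so k=3
i=0: a=9 ⇒ p=9, q=1
i=1: a=1 ⇒ p=10, q=1
i=2: a=8 ⇒ p=89, q=9
i=3: a=1 ⇒ p=99, q=10
→ (99, 10).  Check: 99²=9801, 98·10²=9800, difference 1.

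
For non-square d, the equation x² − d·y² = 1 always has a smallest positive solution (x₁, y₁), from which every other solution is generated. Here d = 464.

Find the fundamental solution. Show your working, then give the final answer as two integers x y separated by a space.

[21; 1,1,5,1,1,1,5,1,1,42] for √464; ℓ=10 ⇒ convergent index 9
i=0: a=21 ⇒ p=21, q=1
i=1: a=1 ⇒ p=22, q=1
i=2: a=1 ⇒ p=43, q=2
i=3: a=5 ⇒ p=237, q=11
…
i=5: a=1 ⇒ p=517, q=24
…
i=7: a=5 ⇒ p=4502, q=209
i=8: a=1 ⇒ p=5299, q=246
i=9: a=1 ⇒ p=9801, q=455
→ (9801, 455).  Check: 9801²=96059601, 464·455²=96059600, difference 1.

9801 455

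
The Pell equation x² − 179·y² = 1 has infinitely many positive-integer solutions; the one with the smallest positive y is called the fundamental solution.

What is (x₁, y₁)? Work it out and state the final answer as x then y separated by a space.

d=179: √d = [13; 2,1,1,1,3,…,1,2,26] (ℓ=14, even), read p_13/q_13
step 0: (13, 1)  from 13·(1,0) + (0,1)
…
step 5: (388, 29)  from 3·(107,8) + (67,5)
…
step 11: (1013292, 75737)  from 1·(575167,42990) + (438125,32747)
step 12: (1588459, 118727)  from 1·(1013292,75737) + (575167,42990)
step 13: (4190210, 313191)  from 2·(1588459,118727) + (1013292,75737)
→ (4190210, 313191).  Check: 4190210²=17557859844100, 179·313191²=17557859844099, difference 1.

4190210 313191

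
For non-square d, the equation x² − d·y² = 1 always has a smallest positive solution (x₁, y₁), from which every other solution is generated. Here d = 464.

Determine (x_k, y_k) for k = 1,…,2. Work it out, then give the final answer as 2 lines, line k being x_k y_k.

9801 455
192119201 8918910

√464 → a₀=21, period (1,1,5,1,1,1,5,1,1,42); ℓ=10 even so k=9
a_0=21:  p_0=21·1+0=21,  q_0=21·0+1=1
a_1=1:  p_1=1·21+1=22,  q_1=1·1+0=1
…
a_5=1:  p_5=1·280+237=517,  q_5=1·13+11=24
…
a_7=5:  p_7=5·797+517=4502,  q_7=5·37+24=209
a_8=1:  p_8=1·4502+797=5299,  q_8=1·209+37=246
a_9=1:  p_9=1·5299+4502=9801,  q_9=1·246+209=455
(x₁, y₁) = (9801, 455);  9801² − 464·455² = 1 ✓
n=2: (9801,455)∘(9801,455) = (9801·9801+464·455·455, 9801·455+455·9801) = (192119201,8918910)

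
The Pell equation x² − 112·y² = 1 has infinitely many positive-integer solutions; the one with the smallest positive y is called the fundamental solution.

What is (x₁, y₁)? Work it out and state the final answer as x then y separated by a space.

√112 → a₀=10, period (1,1,2,1,1,20); ℓ=6 even so k=5
k=0  a_k=10  p_k/q_k = 10/1
…
k=4  a_k=1  p_k/q_k = 74/7
k=5  a_k=1  p_k/q_k = 127/12
fundamental: x₁=127, y₁=12  (since 16129 − 112·144 = 1)

127 12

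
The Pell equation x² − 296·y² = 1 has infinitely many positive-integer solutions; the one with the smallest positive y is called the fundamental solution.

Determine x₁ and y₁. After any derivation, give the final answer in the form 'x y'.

3699 215

[17; 4,1,7,1,4,34] for √296; ℓ=6 ⇒ convergent index 5
i=0: a=17 ⇒ p=17, q=1
…
i=4: a=1 ⇒ p=757, q=44
i=5: a=4 ⇒ p=3699, q=215
fundamental: x₁=3699, y₁=215  (since 13682601 − 296·46225 = 1)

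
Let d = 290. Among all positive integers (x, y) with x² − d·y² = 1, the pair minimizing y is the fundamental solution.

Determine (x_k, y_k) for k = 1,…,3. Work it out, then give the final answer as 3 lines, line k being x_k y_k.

d=290: √d = [17; 34] (ℓ=1, odd), read p_1/q_1
a_0=17:  p_0=17·1+0=17,  q_0=17·0+1=1
a_1=34:  p_1=34·17+1=579,  q_1=34·1+0=34
fundamental: x₁=579, y₁=34  (since 335241 − 290·1156 = 1)
(579+34√290)^2 = 670481 + 39372√290
(579+34√290)^3 = 776416419 + 45592742√290

579 34
670481 39372
776416419 45592742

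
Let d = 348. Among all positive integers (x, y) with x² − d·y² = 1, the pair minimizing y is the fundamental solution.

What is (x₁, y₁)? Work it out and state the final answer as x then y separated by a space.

√348 = [18; 1,1,1,8,1,1,1,36, …], period ℓ=8 (even) → k=7
a_0=18:  p_0=18·1+0=18,  q_0=18·0+1=1
a_1=1:  p_1=1·18+1=19,  q_1=1·1+0=1
a_2=1:  p_2=1·19+18=37,  q_2=1·1+1=2
…
a_4=8:  p_4=8·56+37=485,  q_4=8·3+2=26
a_5=1:  p_5=1·485+56=541,  q_5=1·26+3=29
a_6=1:  p_6=1·541+485=1026,  q_6=1·29+26=55
a_7=1:  p_7=1·1026+541=1567,  q_7=1·55+29=84
fundamental: x₁=1567, y₁=84  (since 2455489 − 348·7056 = 1)

1567 84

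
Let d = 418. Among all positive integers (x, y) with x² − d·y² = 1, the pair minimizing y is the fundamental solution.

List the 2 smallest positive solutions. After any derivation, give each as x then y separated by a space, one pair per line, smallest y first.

33857 1656
2292592897 112134384

[20; 2,4,20,4,2,40] for √418; ℓ=6 ⇒ convergent index 5
i=0: a=20 ⇒ p=20, q=1
i=1: a=2 ⇒ p=41, q=2
…
i=4: a=4 ⇒ p=15068, q=737
i=5: a=2 ⇒ p=33857, q=1656
→ (33857, 1656).  Check: 33857²=1146296449, 418·1656²=1146296448, difference 1.
n=2: (33857,1656)∘(33857,1656) = (33857·33857+418·1656·1656, 33857·1656+1656·33857) = (2292592897,112134384)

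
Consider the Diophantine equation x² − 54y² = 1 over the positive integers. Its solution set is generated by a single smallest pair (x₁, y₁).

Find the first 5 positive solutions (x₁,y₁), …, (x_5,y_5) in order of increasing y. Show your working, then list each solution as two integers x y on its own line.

√54 = [7; 2,1,6,1,2,14, …], period ℓ=6 (even) → k=5
step 0: (7, 1)  from 7·(1,0) + (0,1)
…
step 2: (22, 3)  from 1·(15,2) + (7,1)
…
step 4: (169, 23)  from 1·(147,20) + (22,3)
step 5: (485, 66)  from 2·(169,23) + (147,20)
fundamental: x₁=485, y₁=66  (since 235225 − 54·4356 = 1)
k=2:  x_2 = 485·485+54·66·66 = 470449,  y_2 = 485·66+66·485 = 64020
k=3:  x_3 = 485·470449+54·66·64020 = 456335045,  y_3 = 485·64020+66·470449 = 62099334
k=4:  x_4 = 485·456335045+54·66·62099334 = 442644523201,  y_4 = 485·62099334+66·456335045 = 60236289960
k=5:  x_5 = 485·442644523201+54·66·60236289960 = 429364731169925,  y_5 = 485·60236289960+66·442644523201 = 58429139161866

485 66
470449 64020
456335045 62099334
442644523201 60236289960
429364731169925 58429139161866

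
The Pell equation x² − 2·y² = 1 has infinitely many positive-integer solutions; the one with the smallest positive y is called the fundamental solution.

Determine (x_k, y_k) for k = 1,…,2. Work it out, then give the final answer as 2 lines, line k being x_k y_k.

d=2: √d = [1; 2] (ℓ=1, odd), read p_1/q_1
a_0=1:  p_0=1·1+0=1,  q_0=1·0+1=1
a_1=2:  p_1=2·1+1=3,  q_1=2·1+0=2
(x₁, y₁) = (3, 2);  3² − 2·2² = 1 ✓
n=2: (3,2)∘(3,2) = (3·3+2·2·2, 3·2+2·3) = (17,12)

3 2
17 12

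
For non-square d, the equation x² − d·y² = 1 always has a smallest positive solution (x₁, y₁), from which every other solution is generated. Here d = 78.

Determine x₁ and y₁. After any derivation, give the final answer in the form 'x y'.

√78 = [8; 1,4,1,16, …], period ℓ=4 (even) → k=3
i=0: a=8 ⇒ p=8, q=1
…
i=2: a=4 ⇒ p=44, q=5
i=3: a=1 ⇒ p=53, q=6
→ (53, 6).  Check: 53²=2809, 78·6²=2808, difference 1.

53 6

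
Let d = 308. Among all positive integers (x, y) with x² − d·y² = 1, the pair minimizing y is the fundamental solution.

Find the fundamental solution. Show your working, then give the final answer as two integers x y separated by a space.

351 20

√308 = [17; 1,1,4,1,1,34, …], period ℓ=6 (even) → k=5
k=0  a_k=17  p_k/q_k = 17/1
k=1  a_k=1  p_k/q_k = 18/1
k=2  a_k=1  p_k/q_k = 35/2
…
k=4  a_k=1  p_k/q_k = 193/11
k=5  a_k=1  p_k/q_k = 351/20
(x₁, y₁) = (351, 20);  351² − 308·20² = 1 ✓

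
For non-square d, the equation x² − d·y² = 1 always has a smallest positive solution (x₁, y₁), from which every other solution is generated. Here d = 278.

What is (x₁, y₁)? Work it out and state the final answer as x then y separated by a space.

2501 150

√278 → a₀=16, period (1,2,16,2,1,32); ℓ=6 even so k=5
a_0=16:  p_0=16·1+0=16,  q_0=16·0+1=1
a_1=1:  p_1=1·16+1=17,  q_1=1·1+0=1
…
a_4=2:  p_4=2·817+50=1684,  q_4=2·49+3=101
a_5=1:  p_5=1·1684+817=2501,  q_5=1·101+49=150
fundamental: x₁=2501, y₁=150  (since 6255001 − 278·22500 = 1)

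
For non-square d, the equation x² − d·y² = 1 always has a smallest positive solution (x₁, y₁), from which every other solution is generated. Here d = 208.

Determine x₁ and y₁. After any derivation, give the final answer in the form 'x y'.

649 45

√208 → a₀=14, period (2,2,1,2,2,28); ℓ=6 even so k=5
i=0: a=14 ⇒ p=14, q=1
i=1: a=2 ⇒ p=29, q=2
i=2: a=2 ⇒ p=72, q=5
…
i=4: a=2 ⇒ p=274, q=19
i=5: a=2 ⇒ p=649, q=45
(x₁, y₁) = (649, 45);  649² − 208·45² = 1 ✓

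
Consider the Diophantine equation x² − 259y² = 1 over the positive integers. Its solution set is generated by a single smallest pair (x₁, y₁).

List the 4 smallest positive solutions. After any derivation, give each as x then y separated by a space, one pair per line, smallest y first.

√259 = [16; 10,1,2,3,4,3,2,1,10,32, …], period ℓ=10 (even) → k=9
step 0: (16, 1)  from 16·(1,0) + (0,1)
step 1: (161, 10)  from 10·(16,1) + (1,0)
step 2: (177, 11)  from 1·(161,10) + (16,1)
step 3: (515, 32)  from 2·(177,11) + (161,10)
step 4: (1722, 107)  from 3·(515,32) + (177,11)
…
step 6: (23931, 1487)  from 3·(7403,460) + (1722,107)
step 7: (55265, 3434)  from 2·(23931,1487) + (7403,460)
step 8: (79196, 4921)  from 1·(55265,3434) + (23931,1487)
step 9: (847225, 52644)  from 10·(79196,4921) + (55265,3434)
(x₁, y₁) = (847225, 52644);  847225² − 259·52644² = 1 ✓
n=2: (847225,52644)∘(847225,52644) = (847225·847225+259·52644·52644, 847225·52644+52644·847225) = (1435580401249,89202625800)
n=3: (1435580401249,89202625800)∘(847225,52644) = (847225·1435580401249+259·52644·89202625800, 847225·89202625800+52644·1435580401249) = (2432519210895520825,151149389286757356)
n=4: (2432519210895520825,151149389286757356)∘(847225,52644) = (847225·2432519210895520825+259·52644·151149389286757356, 847225·151149389286757356+52644·2432519210895520825) = (4121782176900479681520001,256115082676856799248400)

847225 52644
1435580401249 89202625800
2432519210895520825 151149389286757356
4121782176900479681520001 256115082676856799248400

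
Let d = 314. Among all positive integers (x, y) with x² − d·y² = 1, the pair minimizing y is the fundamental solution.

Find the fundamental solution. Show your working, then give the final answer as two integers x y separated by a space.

√314 → a₀=17, period (1,2,1,1,2,1,34); ℓ=7 odd so k=13
i=0: a=17 ⇒ p=17, q=1
i=1: a=1 ⇒ p=18, q=1
i=2: a=2 ⇒ p=53, q=3
i=3: a=1 ⇒ p=71, q=4
i=4: a=1 ⇒ p=124, q=7
…
i=6: a=1 ⇒ p=443, q=25
i=7: a=34 ⇒ p=15381, q=868
…
i=9: a=2 ⇒ p=47029, q=2654
i=10: a=1 ⇒ p=62853, q=3547
…
i=12: a=2 ⇒ p=282617, q=15949
i=13: a=1 ⇒ p=392499, q=22150
→ (392499, 22150).  Check: 392499²=154055465001, 314·22150²=154055465000, difference 1.

392499 22150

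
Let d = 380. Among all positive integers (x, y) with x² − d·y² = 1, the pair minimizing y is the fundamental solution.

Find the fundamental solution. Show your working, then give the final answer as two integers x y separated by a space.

39 2

d=380: √d = [19; 2,38] (ℓ=2, even), read p_1/q_1
k=0  a_k=19  p_k/q_k = 19/1
k=1  a_k=2  p_k/q_k = 39/2
→ (39, 2).  Check: 39²=1521, 380·2²=1520, difference 1.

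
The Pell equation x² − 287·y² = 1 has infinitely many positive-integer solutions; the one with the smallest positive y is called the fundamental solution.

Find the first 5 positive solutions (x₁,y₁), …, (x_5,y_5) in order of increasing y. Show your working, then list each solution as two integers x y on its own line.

√287 = [16; 1,15,1,32, …], period ℓ=4 (even) → k=3
k=0  a_k=16  p_k/q_k = 16/1
…
k=2  a_k=15  p_k/q_k = 271/16
k=3  a_k=1  p_k/q_k = 288/17
→ (288, 17).  Check: 288²=82944, 287·17²=82943, difference 1.
(288+17√287)^2 = 165887 + 9792√287
(288+17√287)^3 = 95550624 + 5640175√287
(288+17√287)^4 = 55036993537 + 3248731008√287
(288+17√287)^5 = 31701212726688 + 1871263420433√287

288 17
165887 9792
95550624 5640175
55036993537 3248731008
31701212726688 1871263420433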